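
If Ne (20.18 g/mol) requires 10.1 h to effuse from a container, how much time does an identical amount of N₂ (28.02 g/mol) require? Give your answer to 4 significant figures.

By Graham's law, t_N₂/t_Ne = √(M_N₂/M_Ne) = √(28.02/20.18) = √1.389 = 1.178.
So the time for N₂ is 10.1 × 1.178 = 11.90 h.

11.90 h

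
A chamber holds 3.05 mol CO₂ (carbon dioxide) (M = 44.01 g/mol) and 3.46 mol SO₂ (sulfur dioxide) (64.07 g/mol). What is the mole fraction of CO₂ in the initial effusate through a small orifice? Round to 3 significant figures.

0.515

Rate_i ∝ x_i/√M_i (Graham's law weighted by mole fraction), so the effusate composition follows n_i/√M_i.
Mole fraction of CO₂ in the effusate = (n_CO₂/√M_CO₂) / (n_CO₂/√M_CO₂ + n_SO₂/√M_SO₂)
= (3.05/√44.01) / (3.05/√44.01 + 3.46/√64.07) = 0.4598/(0.4598 + 0.4323) = 0.515.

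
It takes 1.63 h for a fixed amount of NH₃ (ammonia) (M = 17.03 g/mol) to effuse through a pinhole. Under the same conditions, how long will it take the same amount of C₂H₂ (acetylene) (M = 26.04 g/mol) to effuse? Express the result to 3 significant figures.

2.02 h

From Graham's law, t_C₂H₂/t_NH₃ = √(M_C₂H₂/M_NH₃) = √(26.04/17.03) = √1.529 = 1.237.
So the time for C₂H₂ is 1.63 × 1.237 = 2.02 h.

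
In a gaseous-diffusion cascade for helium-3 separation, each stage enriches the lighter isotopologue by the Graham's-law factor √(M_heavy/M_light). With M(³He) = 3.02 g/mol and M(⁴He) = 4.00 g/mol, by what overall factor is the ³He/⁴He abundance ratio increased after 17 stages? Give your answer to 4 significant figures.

10.90

The single-stage factor is √(M_heavy/M_light), so 17 stages give [√(4.00/3.02)]^17 = (4.00/3.02)^(17/2).
= 1.32450^(17/2) = 10.90.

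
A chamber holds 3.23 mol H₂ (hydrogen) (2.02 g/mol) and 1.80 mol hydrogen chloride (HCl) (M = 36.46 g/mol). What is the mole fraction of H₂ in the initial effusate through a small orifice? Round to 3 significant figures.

Rate_i ∝ x_i/√M_i (Graham's law weighted by mole fraction), so the effusate composition follows n_i/√M_i.
x_H₂(eff) = (n_H₂/√M_H₂) / (n_H₂/√M_H₂ + n_HCl/√M_HCl)
= (3.23/√2.02) / (3.23/√2.02 + 1.80/√36.46) = 2.273/(2.273 + 0.2981) = 0.884.

0.884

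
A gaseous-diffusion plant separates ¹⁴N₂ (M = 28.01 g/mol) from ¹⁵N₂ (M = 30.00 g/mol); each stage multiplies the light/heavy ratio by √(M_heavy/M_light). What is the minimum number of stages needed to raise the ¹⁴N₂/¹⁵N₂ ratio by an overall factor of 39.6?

108

Per stage α = (30.00/28.01)^(1/2) = 1.07105^0.5, giving ln α = 0.03432.
Need α^N ≥ 39.6 ⇒ N ≥ ln(39.6) / ln α = 3.679 / 0.03432 = 107.20.
Rounding up, N = 108 stages.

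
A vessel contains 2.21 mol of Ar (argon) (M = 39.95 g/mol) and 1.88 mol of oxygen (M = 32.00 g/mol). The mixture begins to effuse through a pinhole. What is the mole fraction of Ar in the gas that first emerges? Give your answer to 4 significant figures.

Each component's effusion rate ∝ (its partial pressure)·(1/√M) ∝ n_i/√M_i.
x_Ar(eff) = (n_Ar/√M_Ar) / (n_Ar/√M_Ar + n_O₂/√M_O₂)
= (2.21/√39.95) / (2.21/√39.95 + 1.88/√32.00) = 0.3497/(0.3497 + 0.3323) = 0.5127.

0.5127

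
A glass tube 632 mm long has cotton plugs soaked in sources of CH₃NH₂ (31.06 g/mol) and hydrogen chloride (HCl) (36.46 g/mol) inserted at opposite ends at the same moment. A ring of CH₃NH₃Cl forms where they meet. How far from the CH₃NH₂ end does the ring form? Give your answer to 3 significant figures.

329 mm

Distances travelled in equal time are proportional to diffusion rates, so d_CH₃NH₂/d_HCl = √(M_HCl/M_CH₃NH₂) = √(36.46/31.06) = 1.083.
With d_CH₃NH₂ + d_HCl = 632 mm, d_HCl = 632/(1 + 1.083) = 303.3 mm.
d_CH₃NH₂ = 632 − 303.3 = 329 mm.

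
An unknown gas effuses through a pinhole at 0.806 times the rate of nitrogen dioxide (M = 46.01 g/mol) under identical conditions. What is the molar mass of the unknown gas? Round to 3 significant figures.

Using Graham's law: rate_X/rate_NO₂ = √(M_NO₂/M_X).
0.806 = √(46.01/M_X)
M_X = 46.01 / 0.806² = 46.01 / 0.6496 = 70.8 g/mol

70.8 g/mol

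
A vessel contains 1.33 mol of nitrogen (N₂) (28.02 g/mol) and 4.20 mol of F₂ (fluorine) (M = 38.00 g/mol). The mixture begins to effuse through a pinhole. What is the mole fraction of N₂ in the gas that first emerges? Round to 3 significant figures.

Effusion rate of each component ∝ n_i/√M_i (partial pressure × 1/√M).
Mole fraction of N₂ in the effusate = (n_N₂/√M_N₂) / (n_N₂/√M_N₂ + n_F₂/√M_F₂)
= (1.33/√28.02) / (1.33/√28.02 + 4.20/√38.00) = 0.2513/(0.2513 + 0.6813) = 0.269.

0.269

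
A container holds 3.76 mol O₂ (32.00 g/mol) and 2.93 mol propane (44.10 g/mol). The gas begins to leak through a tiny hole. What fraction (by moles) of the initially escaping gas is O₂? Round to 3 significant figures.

0.601

The effusion rate of species i is ∝ p_i/√M_i ∝ n_i/√M_i.
So x_O₂ in the escaping gas = (n_O₂/√M_O₂) / Σ(n_i/√M_i)
= (3.76/√32.00) / (3.76/√32.00 + 2.93/√44.10) = 0.6647/(0.6647 + 0.4412) = 0.601.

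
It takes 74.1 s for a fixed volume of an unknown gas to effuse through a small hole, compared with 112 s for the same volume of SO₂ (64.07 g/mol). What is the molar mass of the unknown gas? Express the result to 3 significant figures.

From Graham's law, t_X/t_SO₂ = √(M_X/M_SO₂).
74.1/112 = 0.6616 = √(M_X/64.07)
M_X = 64.07 × 0.6616² = 64.07 × 0.4377 = 28.0 g/mol

28.0 g/mol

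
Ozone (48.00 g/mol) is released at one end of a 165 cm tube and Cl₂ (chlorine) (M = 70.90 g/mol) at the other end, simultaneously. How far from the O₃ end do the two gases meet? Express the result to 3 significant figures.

The fronts meet when d_O₃ + d_Cl₂ = L with d_O₃/d_Cl₂ = √(M_Cl₂/M_O₃) (Graham's law). Here √(M_Cl₂/M_O₃) = √(70.90/48.00) = 1.215.
With d_O₃ + d_Cl₂ = 165 cm, d_Cl₂ = 165/(1 + 1.215) = 74.48 cm.
d_O₃ = 165 − 74.48 = 90.5 cm.

90.5 cm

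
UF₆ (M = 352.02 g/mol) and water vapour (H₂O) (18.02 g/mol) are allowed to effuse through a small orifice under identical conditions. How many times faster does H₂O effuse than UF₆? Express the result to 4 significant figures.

Using Graham's law: rate_H₂O/rate_UF₆ = √(M_UF₆/M_H₂O) = √(352.02/18.02) = √19.53 = 4.420.

4.420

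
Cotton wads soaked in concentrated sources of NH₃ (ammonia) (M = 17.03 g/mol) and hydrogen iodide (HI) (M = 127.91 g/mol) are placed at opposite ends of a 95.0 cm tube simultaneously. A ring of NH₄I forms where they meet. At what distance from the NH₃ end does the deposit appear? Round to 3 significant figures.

In equal time, each gas travels a distance ∝ its rate ∝ 1/√M, so d_NH₃/d_HI = √(M_HI/M_NH₃) = √(127.91/17.03) = 2.741.
With d_NH₃ + d_HI = 95.0 cm, d_HI = 95.0/(1 + 2.741) = 25.40 cm.
d_NH₃ = 95.0 − 25.40 = 69.6 cm.

69.6 cm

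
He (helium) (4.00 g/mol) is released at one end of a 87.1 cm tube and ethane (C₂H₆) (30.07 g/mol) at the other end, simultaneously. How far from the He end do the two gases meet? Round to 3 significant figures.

63.8 cm

Distances travelled in equal time are proportional to diffusion rates, so d_He/d_C₂H₆ = √(M_C₂H₆/M_He) = √(30.07/4.00) = 2.742.
With d_He + d_C₂H₆ = 87.1 cm, d_C₂H₆ = 87.1/(1 + 2.742) = 23.28 cm.
d_He = 87.1 − 23.28 = 63.8 cm.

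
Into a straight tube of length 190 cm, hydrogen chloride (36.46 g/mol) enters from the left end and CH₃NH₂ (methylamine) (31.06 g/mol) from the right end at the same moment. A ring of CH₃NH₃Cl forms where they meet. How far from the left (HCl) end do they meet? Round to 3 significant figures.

Graham's law gives d_HCl/d_CH₃NH₂ = rate_HCl/rate_CH₃NH₂ = √(M_CH₃NH₂/M_HCl) = √(31.06/36.46) = 0.9230.
With d_HCl + d_CH₃NH₂ = 190 cm, d_CH₃NH₂ = 190/(1 + 0.9230) = 98.80 cm.
d_HCl = 190 − 98.80 = 91.2 cm.

91.2 cm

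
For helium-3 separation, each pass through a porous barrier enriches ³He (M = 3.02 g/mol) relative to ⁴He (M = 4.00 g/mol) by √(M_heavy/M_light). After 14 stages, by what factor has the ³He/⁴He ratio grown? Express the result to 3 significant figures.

7.15

Overall factor = α^14 with α = √(4.00/3.02), i.e. (4.00/3.02)^(14/2).
= 1.32450^7 = 7.15.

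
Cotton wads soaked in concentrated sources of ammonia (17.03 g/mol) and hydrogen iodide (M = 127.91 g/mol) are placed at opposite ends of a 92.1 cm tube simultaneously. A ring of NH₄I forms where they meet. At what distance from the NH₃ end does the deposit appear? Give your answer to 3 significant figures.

In equal time, each gas travels a distance ∝ its rate ∝ 1/√M, so d_NH₃/d_HI = √(M_HI/M_NH₃) = √(127.91/17.03) = 2.741.
With d_NH₃ + d_HI = 92.1 cm, d_HI = 92.1/(1 + 2.741) = 24.62 cm.
d_NH₃ = 92.1 − 24.62 = 67.5 cm.

67.5 cm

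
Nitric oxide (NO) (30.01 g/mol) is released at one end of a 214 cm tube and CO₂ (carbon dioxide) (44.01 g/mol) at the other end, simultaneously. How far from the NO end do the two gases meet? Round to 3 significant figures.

In equal time, each gas travels a distance ∝ its rate ∝ 1/√M, so d_NO/d_CO₂ = √(M_CO₂/M_NO) = √(44.01/30.01) = 1.211.
With d_NO + d_CO₂ = 214 cm, d_CO₂ = 214/(1 + 1.211) = 96.79 cm.
d_NO = 214 − 96.79 = 117 cm.

117 cm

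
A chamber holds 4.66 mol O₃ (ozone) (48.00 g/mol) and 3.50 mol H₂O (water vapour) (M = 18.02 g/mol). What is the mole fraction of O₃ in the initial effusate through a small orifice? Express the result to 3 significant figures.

0.449

Effusion rate of each component ∝ n_i/√M_i (partial pressure × 1/√M).
Mole fraction of O₃ in the effusate = (n_O₃/√M_O₃) / (n_O₃/√M_O₃ + n_H₂O/√M_H₂O)
= (4.66/√48.00) / (4.66/√48.00 + 3.50/√18.02) = 0.6726/(0.6726 + 0.8245) = 0.449.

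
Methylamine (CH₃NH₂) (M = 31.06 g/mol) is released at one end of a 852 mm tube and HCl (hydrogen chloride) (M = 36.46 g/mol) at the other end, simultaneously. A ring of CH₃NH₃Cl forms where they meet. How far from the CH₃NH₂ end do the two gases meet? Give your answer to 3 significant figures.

443 mm

Graham's law gives d_CH₃NH₂/d_HCl = rate_CH₃NH₂/rate_HCl = √(M_HCl/M_CH₃NH₂) = √(36.46/31.06) = 1.083.
With d_CH₃NH₂ + d_HCl = 852 mm, d_HCl = 852/(1 + 1.083) = 408.9 mm.
d_CH₃NH₂ = 852 − 408.9 = 443 mm.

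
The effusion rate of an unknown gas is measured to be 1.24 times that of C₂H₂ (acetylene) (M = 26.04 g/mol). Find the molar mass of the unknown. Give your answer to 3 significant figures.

16.9 g/mol

By Graham's law, rate_X/rate_C₂H₂ = √(M_C₂H₂/M_X).
1.24 = √(26.04/M_X)
M_X = 26.04 / 1.24² = 26.04 / 1.538 = 16.9 g/mol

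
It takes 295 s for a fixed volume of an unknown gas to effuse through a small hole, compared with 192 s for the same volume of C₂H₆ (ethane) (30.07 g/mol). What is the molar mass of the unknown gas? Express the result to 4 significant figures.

Since effusion rate ∝ 1/√M, t_X/t_C₂H₆ = √(M_X/M_C₂H₆).
295/192 = 1.536 = √(M_X/30.07)
M_X = 30.07 × 1.536² = 30.07 × 2.361 = 70.99 g/mol

70.99 g/mol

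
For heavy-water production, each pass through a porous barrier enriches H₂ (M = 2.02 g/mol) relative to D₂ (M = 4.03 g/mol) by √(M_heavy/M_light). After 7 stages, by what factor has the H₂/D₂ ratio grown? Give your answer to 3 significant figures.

11.2

Each stage multiplies the ratio by α = √(4.03/2.02), so after 7 stages the overall factor is α^7 = (4.03/2.02)^(7/2).
= 1.99505^(7/2) = 11.2.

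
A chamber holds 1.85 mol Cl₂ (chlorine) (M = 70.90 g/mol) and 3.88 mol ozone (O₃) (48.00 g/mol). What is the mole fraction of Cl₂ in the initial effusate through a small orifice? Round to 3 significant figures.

0.282

The effusion rate of species i is ∝ p_i/√M_i ∝ n_i/√M_i.
x_Cl₂(eff) = (n_Cl₂/√M_Cl₂) / (n_Cl₂/√M_Cl₂ + n_O₃/√M_O₃)
= (1.85/√70.90) / (1.85/√70.90 + 3.88/√48.00) = 0.2197/(0.2197 + 0.5600) = 0.282.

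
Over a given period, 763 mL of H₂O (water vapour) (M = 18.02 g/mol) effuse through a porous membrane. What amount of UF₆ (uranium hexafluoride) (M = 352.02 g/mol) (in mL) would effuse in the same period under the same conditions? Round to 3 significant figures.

By Graham's law, rate_UF₆/rate_H₂O = √(M_H₂O/M_UF₆) = √(18.02/352.02) = √0.05119 = 0.2263.
So the volume for UF₆ is 763 × 0.2263 = 173 mL.

173 mL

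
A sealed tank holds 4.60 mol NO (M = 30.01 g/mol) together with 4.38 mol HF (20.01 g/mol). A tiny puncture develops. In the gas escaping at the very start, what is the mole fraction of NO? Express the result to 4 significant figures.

Each component's effusion rate ∝ (its partial pressure)·(1/√M) ∝ n_i/√M_i.
x_NO(eff) = (n_NO/√M_NO) / (n_NO/√M_NO + n_HF/√M_HF)
= (4.60/√30.01) / (4.60/√30.01 + 4.38/√20.01) = 0.8397/(0.8397 + 0.9792) = 0.4617.

0.4617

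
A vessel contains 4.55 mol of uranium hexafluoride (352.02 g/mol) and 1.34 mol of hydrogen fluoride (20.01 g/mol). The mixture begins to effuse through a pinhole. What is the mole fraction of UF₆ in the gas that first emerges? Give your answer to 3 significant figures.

0.447

Rate_i ∝ x_i/√M_i (Graham's law weighted by mole fraction), so the effusate composition follows n_i/√M_i.
Mole fraction of UF₆ in the effusate = (n_UF₆/√M_UF₆) / (n_UF₆/√M_UF₆ + n_HF/√M_HF)
= (4.55/√352.02) / (4.55/√352.02 + 1.34/√20.01) = 0.2425/(0.2425 + 0.2996) = 0.447.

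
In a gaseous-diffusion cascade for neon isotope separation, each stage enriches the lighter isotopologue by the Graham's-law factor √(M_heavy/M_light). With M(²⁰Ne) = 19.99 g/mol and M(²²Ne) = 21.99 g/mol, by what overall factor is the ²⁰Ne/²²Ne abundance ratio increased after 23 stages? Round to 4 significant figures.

The single-stage factor is √(M_heavy/M_light), so 23 stages give [√(21.99/19.99)]^23 = (21.99/19.99)^(23/2).
= 1.10005^(23/2) = 2.994.

2.994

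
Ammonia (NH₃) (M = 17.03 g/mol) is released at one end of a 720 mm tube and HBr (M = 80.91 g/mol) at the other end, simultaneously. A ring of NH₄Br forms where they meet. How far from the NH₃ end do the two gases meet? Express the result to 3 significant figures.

494 mm

The fronts meet when d_NH₃ + d_HBr = L with d_NH₃/d_HBr = √(M_HBr/M_NH₃) (Graham's law). Here √(M_HBr/M_NH₃) = √(80.91/17.03) = 2.180.
With d_NH₃ + d_HBr = 720 mm, d_HBr = 720/(1 + 2.180) = 226.4 mm.
d_NH₃ = 720 − 226.4 = 494 mm.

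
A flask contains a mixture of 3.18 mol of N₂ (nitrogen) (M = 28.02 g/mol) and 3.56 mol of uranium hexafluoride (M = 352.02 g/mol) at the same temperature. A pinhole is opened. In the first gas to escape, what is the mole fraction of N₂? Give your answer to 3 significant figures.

Effusion rate of each component ∝ n_i/√M_i (partial pressure × 1/√M).
So x_N₂ in the escaping gas = (n_N₂/√M_N₂) / Σ(n_i/√M_i)
= (3.18/√28.02) / (3.18/√28.02 + 3.56/√352.02) = 0.6007/(0.6007 + 0.1897) = 0.760.

0.760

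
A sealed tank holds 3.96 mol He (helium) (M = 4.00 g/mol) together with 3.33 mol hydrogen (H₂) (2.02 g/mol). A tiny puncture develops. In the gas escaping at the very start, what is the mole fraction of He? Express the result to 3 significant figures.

0.458

Effusion rate of each component ∝ n_i/√M_i (partial pressure × 1/√M).
Mole fraction of He in the effusate = (n_He/√M_He) / (n_He/√M_He + n_H₂/√M_H₂)
= (3.96/√4.00) / (3.96/√4.00 + 3.33/√2.02) = 1.980/(1.980 + 2.343) = 0.458.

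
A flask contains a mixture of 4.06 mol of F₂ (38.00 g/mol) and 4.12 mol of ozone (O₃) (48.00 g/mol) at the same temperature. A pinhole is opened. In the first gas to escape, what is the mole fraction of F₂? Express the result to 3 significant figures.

0.526

Each component's effusion rate ∝ (its partial pressure)·(1/√M) ∝ n_i/√M_i.
So x_F₂ in the escaping gas = (n_F₂/√M_F₂) / Σ(n_i/√M_i)
= (4.06/√38.00) / (4.06/√38.00 + 4.12/√48.00) = 0.6586/(0.6586 + 0.5947) = 0.526.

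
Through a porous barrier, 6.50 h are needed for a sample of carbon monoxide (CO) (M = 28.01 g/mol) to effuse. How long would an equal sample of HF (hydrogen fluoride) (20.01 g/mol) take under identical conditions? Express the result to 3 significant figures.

Graham's law gives t_HF/t_CO = √(M_HF/M_CO) = √(20.01/28.01) = √0.7144 = 0.8452.
So the time for HF is 6.50 × 0.8452 = 5.49 h.

5.49 h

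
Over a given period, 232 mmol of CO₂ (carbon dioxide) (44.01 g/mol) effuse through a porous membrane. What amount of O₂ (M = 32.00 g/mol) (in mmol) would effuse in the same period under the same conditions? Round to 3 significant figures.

272 mmol

From Graham's law, rate_O₂/rate_CO₂ = √(M_CO₂/M_O₂) = √(44.01/32.00) = √1.375 = 1.173.
So the amount for O₂ is 232 × 1.173 = 272 mmol.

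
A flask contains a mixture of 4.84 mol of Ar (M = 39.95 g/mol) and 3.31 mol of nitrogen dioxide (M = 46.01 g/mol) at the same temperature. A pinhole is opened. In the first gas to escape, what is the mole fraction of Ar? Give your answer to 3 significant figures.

Each component's effusion rate ∝ (its partial pressure)·(1/√M) ∝ n_i/√M_i.
x_Ar(eff) = (n_Ar/√M_Ar) / (n_Ar/√M_Ar + n_NO₂/√M_NO₂)
= (4.84/√39.95) / (4.84/√39.95 + 3.31/√46.01) = 0.7657/(0.7657 + 0.4880) = 0.611.

0.611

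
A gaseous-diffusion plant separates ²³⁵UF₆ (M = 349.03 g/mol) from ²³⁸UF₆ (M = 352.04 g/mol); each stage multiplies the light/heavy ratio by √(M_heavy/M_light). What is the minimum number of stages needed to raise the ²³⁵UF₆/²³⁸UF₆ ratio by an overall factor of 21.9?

719

Single-stage factor α = √(352.04/349.03), so ln α = ½ ln(1.00862) = 0.004293.
Need α^N ≥ 21.9 ⇒ N ≥ ln(21.9) / ln α = 3.086 / 0.004293 = 718.88.
Rounding up, N = 719 stages.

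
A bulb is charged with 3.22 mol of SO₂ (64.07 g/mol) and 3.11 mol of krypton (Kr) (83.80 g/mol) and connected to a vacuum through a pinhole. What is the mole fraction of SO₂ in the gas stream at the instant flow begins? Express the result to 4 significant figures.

Effusion rate of each component ∝ n_i/√M_i (partial pressure × 1/√M).
x_SO₂(eff) = (n_SO₂/√M_SO₂) / (n_SO₂/√M_SO₂ + n_Kr/√M_Kr)
= (3.22/√64.07) / (3.22/√64.07 + 3.11/√83.80) = 0.4023/(0.4023 + 0.3397) = 0.5421.

0.5421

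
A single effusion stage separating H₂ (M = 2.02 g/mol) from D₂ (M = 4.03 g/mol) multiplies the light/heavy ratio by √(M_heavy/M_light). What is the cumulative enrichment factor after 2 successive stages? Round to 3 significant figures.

Overall factor = α^2 with α = √(4.03/2.02), i.e. (4.03/2.02)^(2/2).
= 1.99505^1 = 2.00.

2.00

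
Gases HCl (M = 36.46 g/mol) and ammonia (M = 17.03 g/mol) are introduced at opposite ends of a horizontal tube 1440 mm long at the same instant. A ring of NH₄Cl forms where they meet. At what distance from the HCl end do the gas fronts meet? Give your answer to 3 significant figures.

585 mm

Distances travelled in equal time are proportional to diffusion rates, so d_HCl/d_NH₃ = √(M_NH₃/M_HCl) = √(17.03/36.46) = 0.6834.
With d_HCl + d_NH₃ = 1440 mm, d_NH₃ = 1440/(1 + 0.6834) = 855.4 mm.
d_HCl = 1440 − 855.4 = 585 mm.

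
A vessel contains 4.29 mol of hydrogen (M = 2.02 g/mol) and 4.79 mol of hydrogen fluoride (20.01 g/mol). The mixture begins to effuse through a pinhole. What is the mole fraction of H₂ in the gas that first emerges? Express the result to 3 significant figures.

Rate_i ∝ x_i/√M_i (Graham's law weighted by mole fraction), so the effusate composition follows n_i/√M_i.
Mole fraction of H₂ in the effusate = (n_H₂/√M_H₂) / (n_H₂/√M_H₂ + n_HF/√M_HF)
= (4.29/√2.02) / (4.29/√2.02 + 4.79/√20.01) = 3.018/(3.018 + 1.071) = 0.738.

0.738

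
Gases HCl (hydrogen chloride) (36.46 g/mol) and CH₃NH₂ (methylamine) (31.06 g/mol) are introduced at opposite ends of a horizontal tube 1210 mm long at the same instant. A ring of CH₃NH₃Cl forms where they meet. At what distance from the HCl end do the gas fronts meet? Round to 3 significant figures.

581 mm

Graham's law gives d_HCl/d_CH₃NH₂ = rate_HCl/rate_CH₃NH₂ = √(M_CH₃NH₂/M_HCl) = √(31.06/36.46) = 0.9230.
With d_HCl + d_CH₃NH₂ = 1210 mm, d_CH₃NH₂ = 1210/(1 + 0.9230) = 629.2 mm.
d_HCl = 1210 − 629.2 = 581 mm.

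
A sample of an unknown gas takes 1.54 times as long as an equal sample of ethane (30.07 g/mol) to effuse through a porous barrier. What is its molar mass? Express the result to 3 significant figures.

From Graham's law, t_X/t_C₂H₆ = √(M_X/M_C₂H₆).
1.54 = √(M_X/30.07)
M_X = 30.07 × 1.54² = 30.07 × 2.372 = 71.3 g/mol

71.3 g/mol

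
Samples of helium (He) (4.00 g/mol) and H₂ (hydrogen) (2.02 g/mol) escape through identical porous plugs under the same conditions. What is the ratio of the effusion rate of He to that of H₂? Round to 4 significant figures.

0.7106

By Graham's law, rate_He/rate_H₂ = √(M_H₂/M_He) = √(2.02/4.00) = √0.5050 = 0.7106.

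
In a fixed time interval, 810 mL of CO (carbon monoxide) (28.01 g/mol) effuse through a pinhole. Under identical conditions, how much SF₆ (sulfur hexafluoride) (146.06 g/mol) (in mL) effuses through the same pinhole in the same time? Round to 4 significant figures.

Since effusion rate ∝ 1/√M, rate_SF₆/rate_CO = √(M_CO/M_SF₆) = √(28.01/146.06) = √0.1918 = 0.4379.
So the volume for SF₆ is 810 × 0.4379 = 354.7 mL.

354.7 mL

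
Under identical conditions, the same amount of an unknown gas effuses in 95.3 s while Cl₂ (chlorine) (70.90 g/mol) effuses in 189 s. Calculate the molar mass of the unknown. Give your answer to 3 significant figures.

Using Graham's law: t_X/t_Cl₂ = √(M_X/M_Cl₂).
95.3/189 = 0.5042 = √(M_X/70.90)
M_X = 70.90 × 0.5042² = 70.90 × 0.2543 = 18.0 g/mol

18.0 g/mol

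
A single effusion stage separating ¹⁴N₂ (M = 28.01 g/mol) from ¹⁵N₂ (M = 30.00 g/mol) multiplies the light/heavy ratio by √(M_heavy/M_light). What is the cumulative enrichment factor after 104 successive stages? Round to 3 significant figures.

The single-stage factor is √(M_heavy/M_light), so 104 stages give [√(30.00/28.01)]^104 = (30.00/28.01)^(104/2).
= 1.07105^52 = 35.5.

35.5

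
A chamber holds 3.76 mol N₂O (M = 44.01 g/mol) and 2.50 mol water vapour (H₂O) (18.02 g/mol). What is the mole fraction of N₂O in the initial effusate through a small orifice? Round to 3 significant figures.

Effusion rate of each component ∝ n_i/√M_i (partial pressure × 1/√M).
So x_N₂O in the escaping gas = (n_N₂O/√M_N₂O) / Σ(n_i/√M_i)
= (3.76/√44.01) / (3.76/√44.01 + 2.50/√18.02) = 0.5668/(0.5668 + 0.5889) = 0.490.

0.490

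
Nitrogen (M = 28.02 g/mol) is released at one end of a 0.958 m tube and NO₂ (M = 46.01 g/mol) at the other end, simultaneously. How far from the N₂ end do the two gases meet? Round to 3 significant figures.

0.538 m

Distances travelled in equal time are proportional to diffusion rates, so d_N₂/d_NO₂ = √(M_NO₂/M_N₂) = √(46.01/28.02) = 1.281.
With d_N₂ + d_NO₂ = 0.958 m, d_NO₂ = 0.958/(1 + 1.281) = 0.4199 m.
d_N₂ = 0.958 − 0.4199 = 0.538 m.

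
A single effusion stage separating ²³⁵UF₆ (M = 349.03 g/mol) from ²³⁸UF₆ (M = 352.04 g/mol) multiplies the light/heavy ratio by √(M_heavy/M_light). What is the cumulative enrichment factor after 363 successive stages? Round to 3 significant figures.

The single-stage factor is √(M_heavy/M_light), so 363 stages give [√(352.04/349.03)]^363 = (352.04/349.03)^(363/2).
= 1.00862^(363/2) = 4.75.

4.75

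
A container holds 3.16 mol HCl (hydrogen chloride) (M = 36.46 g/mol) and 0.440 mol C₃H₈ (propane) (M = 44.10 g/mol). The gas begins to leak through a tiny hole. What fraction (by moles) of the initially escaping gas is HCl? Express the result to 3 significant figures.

The effusion rate of species i is ∝ p_i/√M_i ∝ n_i/√M_i.
So x_HCl in the escaping gas = (n_HCl/√M_HCl) / Σ(n_i/√M_i)
= (3.16/√36.46) / (3.16/√36.46 + 0.440/√44.10) = 0.5233/(0.5233 + 0.06626) = 0.888.

0.888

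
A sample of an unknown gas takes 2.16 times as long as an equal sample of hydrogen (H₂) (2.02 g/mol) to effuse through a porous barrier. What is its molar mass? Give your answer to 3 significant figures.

9.42 g/mol

Using Graham's law: t_X/t_H₂ = √(M_X/M_H₂).
2.16 = √(M_X/2.02)
M_X = 2.02 × 2.16² = 2.02 × 4.666 = 9.42 g/mol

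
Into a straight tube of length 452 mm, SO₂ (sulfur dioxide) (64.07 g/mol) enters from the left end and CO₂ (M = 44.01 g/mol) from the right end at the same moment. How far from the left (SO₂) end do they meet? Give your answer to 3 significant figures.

205 mm

In equal time, each gas travels a distance ∝ its rate ∝ 1/√M, so d_SO₂/d_CO₂ = √(M_CO₂/M_SO₂) = √(44.01/64.07) = 0.8288.
With d_SO₂ + d_CO₂ = 452 mm, d_CO₂ = 452/(1 + 0.8288) = 247.2 mm.
d_SO₂ = 452 − 247.2 = 205 mm.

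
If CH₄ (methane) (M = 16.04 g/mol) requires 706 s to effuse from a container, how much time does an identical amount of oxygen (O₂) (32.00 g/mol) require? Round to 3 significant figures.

997 s

Since effusion rate ∝ 1/√M, t_O₂/t_CH₄ = √(M_O₂/M_CH₄) = √(32.00/16.04) = √1.995 = 1.412.
So the time for O₂ is 706 × 1.412 = 997 s.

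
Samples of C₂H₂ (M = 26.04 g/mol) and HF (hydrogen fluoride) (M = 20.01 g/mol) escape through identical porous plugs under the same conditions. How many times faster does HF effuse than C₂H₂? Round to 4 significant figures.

1.141

By Graham's law, rate_HF/rate_C₂H₂ = √(M_C₂H₂/M_HF) = √(26.04/20.01) = √1.301 = 1.141.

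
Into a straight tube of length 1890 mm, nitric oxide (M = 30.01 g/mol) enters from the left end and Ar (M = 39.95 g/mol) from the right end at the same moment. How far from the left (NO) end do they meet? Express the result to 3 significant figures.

In equal time, each gas travels a distance ∝ its rate ∝ 1/√M, so d_NO/d_Ar = √(M_Ar/M_NO) = √(39.95/30.01) = 1.154.
With d_NO + d_Ar = 1890 mm, d_Ar = 1890/(1 + 1.154) = 877.5 mm.
d_NO = 1890 − 877.5 = 1010 mm.

1010 mm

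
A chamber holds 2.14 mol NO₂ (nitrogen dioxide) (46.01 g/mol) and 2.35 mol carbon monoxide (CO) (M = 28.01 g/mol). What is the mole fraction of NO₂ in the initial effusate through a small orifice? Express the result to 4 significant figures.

0.4154

The effusion rate of species i is ∝ p_i/√M_i ∝ n_i/√M_i.
So x_NO₂ in the escaping gas = (n_NO₂/√M_NO₂) / Σ(n_i/√M_i)
= (2.14/√46.01) / (2.14/√46.01 + 2.35/√28.01) = 0.3155/(0.3155 + 0.4440) = 0.4154.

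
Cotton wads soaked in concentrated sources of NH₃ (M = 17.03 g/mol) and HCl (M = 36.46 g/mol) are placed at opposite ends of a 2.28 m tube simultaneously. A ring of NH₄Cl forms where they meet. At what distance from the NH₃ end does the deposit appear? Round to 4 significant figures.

Graham's law gives d_NH₃/d_HCl = rate_NH₃/rate_HCl = √(M_HCl/M_NH₃) = √(36.46/17.03) = 1.463.
With d_NH₃ + d_HCl = 2.28 m, d_HCl = 2.28/(1 + 1.463) = 0.9256 m.
d_NH₃ = 2.28 − 0.9256 = 1.354 m.

1.354 m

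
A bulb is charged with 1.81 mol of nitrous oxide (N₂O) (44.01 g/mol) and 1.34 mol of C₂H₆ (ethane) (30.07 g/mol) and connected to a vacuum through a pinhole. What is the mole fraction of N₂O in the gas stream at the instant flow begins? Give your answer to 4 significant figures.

0.5275

Effusion rate of each component ∝ n_i/√M_i (partial pressure × 1/√M).
So x_N₂O in the escaping gas = (n_N₂O/√M_N₂O) / Σ(n_i/√M_i)
= (1.81/√44.01) / (1.81/√44.01 + 1.34/√30.07) = 0.2728/(0.2728 + 0.2444) = 0.5275.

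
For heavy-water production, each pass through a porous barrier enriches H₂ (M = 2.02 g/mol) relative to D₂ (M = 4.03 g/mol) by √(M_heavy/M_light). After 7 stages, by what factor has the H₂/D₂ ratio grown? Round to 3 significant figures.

The single-stage factor is √(M_heavy/M_light), so 7 stages give [√(4.03/2.02)]^7 = (4.03/2.02)^(7/2).
= 1.99505^(7/2) = 11.2.

11.2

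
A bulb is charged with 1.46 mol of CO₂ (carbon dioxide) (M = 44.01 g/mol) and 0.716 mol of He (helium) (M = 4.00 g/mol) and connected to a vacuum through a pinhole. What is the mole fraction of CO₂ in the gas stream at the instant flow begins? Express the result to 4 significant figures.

0.3807

The effusion rate of species i is ∝ p_i/√M_i ∝ n_i/√M_i.
x_CO₂(eff) = (n_CO₂/√M_CO₂) / (n_CO₂/√M_CO₂ + n_He/√M_He)
= (1.46/√44.01) / (1.46/√44.01 + 0.716/√4.00) = 0.2201/(0.2201 + 0.3580) = 0.3807.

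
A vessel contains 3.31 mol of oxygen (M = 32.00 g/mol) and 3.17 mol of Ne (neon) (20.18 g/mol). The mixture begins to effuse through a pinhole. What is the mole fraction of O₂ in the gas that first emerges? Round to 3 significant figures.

0.453

Effusion rate of each component ∝ n_i/√M_i (partial pressure × 1/√M).
So x_O₂ in the escaping gas = (n_O₂/√M_O₂) / Σ(n_i/√M_i)
= (3.31/√32.00) / (3.31/√32.00 + 3.17/√20.18) = 0.5851/(0.5851 + 0.7057) = 0.453.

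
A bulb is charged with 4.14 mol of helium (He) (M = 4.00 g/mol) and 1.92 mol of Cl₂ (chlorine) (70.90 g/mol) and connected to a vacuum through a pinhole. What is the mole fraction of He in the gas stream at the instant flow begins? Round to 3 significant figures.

0.901

Each component's effusion rate ∝ (its partial pressure)·(1/√M) ∝ n_i/√M_i.
Mole fraction of He in the effusate = (n_He/√M_He) / (n_He/√M_He + n_Cl₂/√M_Cl₂)
= (4.14/√4.00) / (4.14/√4.00 + 1.92/√70.90) = 2.070/(2.070 + 0.2280) = 0.901.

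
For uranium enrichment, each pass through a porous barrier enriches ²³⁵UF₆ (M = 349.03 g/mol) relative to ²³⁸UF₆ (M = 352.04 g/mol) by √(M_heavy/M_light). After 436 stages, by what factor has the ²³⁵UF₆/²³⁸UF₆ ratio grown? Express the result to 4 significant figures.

Each stage multiplies the ratio by α = √(352.04/349.03), so after 436 stages the overall factor is α^436 = (352.04/349.03)^(436/2).
= 1.00862^218 = 6.501.

6.501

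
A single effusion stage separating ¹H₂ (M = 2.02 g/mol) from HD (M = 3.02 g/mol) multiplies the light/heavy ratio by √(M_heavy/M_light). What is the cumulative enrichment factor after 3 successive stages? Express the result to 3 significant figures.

1.83

Overall factor = α^3 with α = √(3.02/2.02), i.e. (3.02/2.02)^(3/2).
= 1.49505^(3/2) = 1.83.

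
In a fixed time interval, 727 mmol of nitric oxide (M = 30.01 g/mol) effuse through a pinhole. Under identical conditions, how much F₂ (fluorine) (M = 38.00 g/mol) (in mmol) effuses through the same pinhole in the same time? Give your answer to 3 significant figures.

Using Graham's law: rate_F₂/rate_NO = √(M_NO/M_F₂) = √(30.01/38.00) = √0.7897 = 0.8887.
So the amount for F₂ is 727 × 0.8887 = 646 mmol.

646 mmol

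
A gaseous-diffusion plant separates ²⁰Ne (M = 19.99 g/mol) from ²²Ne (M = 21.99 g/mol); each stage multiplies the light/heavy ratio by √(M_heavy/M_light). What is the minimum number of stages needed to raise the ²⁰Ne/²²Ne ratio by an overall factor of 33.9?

With α = √(21.99/19.99) per stage, ln α = ½ ln(1.10005) = 0.04768.
Need α^N ≥ 33.9 ⇒ N ≥ ln(33.9) / ln α = 3.523 / 0.04768 = 73.90.
Rounding up, N = 74 stages.

74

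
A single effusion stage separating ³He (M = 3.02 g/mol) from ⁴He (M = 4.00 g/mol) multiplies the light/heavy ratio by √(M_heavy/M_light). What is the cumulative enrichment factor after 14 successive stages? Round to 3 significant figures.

7.15

After 14 stages the ratio has grown by (√(4.00/3.02))^14 = (4.00/3.02)^(14/2).
= 1.32450^7 = 7.15.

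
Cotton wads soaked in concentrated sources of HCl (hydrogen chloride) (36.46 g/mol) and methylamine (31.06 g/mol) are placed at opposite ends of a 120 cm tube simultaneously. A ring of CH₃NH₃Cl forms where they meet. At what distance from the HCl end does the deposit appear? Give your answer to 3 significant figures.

57.6 cm

Graham's law gives d_HCl/d_CH₃NH₂ = rate_HCl/rate_CH₃NH₂ = √(M_CH₃NH₂/M_HCl) = √(31.06/36.46) = 0.9230.
With d_HCl + d_CH₃NH₂ = 120 cm, d_CH₃NH₂ = 120/(1 + 0.9230) = 62.40 cm.
d_HCl = 120 − 62.40 = 57.6 cm.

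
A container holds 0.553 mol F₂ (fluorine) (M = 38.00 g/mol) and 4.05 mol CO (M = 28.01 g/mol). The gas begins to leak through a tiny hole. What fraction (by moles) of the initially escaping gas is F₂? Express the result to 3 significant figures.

0.105

Effusion rate of each component ∝ n_i/√M_i (partial pressure × 1/√M).
Mole fraction of F₂ in the effusate = (n_F₂/√M_F₂) / (n_F₂/√M_F₂ + n_CO/√M_CO)
= (0.553/√38.00) / (0.553/√38.00 + 4.05/√28.01) = 0.08971/(0.08971 + 0.7652) = 0.105.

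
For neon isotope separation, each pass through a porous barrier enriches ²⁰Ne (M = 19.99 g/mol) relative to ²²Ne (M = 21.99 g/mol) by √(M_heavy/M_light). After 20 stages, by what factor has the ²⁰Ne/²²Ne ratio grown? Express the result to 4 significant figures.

2.595

Overall factor = α^20 with α = √(21.99/19.99), i.e. (21.99/19.99)^(20/2).
= 1.10005^10 = 2.595.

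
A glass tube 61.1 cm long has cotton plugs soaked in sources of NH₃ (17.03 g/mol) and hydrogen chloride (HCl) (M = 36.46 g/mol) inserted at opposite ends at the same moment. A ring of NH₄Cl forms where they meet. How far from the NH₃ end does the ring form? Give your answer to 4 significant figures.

The fronts meet when d_NH₃ + d_HCl = L with d_NH₃/d_HCl = √(M_HCl/M_NH₃) (Graham's law). Here √(M_HCl/M_NH₃) = √(36.46/17.03) = 1.463.
With d_NH₃ + d_HCl = 61.1 cm, d_HCl = 61.1/(1 + 1.463) = 24.81 cm.
d_NH₃ = 61.1 − 24.81 = 36.29 cm.

36.29 cm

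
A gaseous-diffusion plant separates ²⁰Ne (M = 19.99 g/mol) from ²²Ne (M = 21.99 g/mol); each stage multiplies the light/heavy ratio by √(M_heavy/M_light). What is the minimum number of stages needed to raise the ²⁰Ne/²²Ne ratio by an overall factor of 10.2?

With α = √(21.99/19.99) per stage, ln α = ½ ln(1.10005) = 0.04768.
Need α^N ≥ 10.2 ⇒ N ≥ ln(10.2) / ln α = 2.322 / 0.04768 = 48.71.
Rounding up, N = 49 stages.

49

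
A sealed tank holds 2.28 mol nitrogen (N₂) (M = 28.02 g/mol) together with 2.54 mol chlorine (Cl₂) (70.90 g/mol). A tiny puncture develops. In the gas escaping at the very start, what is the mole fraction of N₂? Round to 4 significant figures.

Effusion rate of each component ∝ n_i/√M_i (partial pressure × 1/√M).
Mole fraction of N₂ in the effusate = (n_N₂/√M_N₂) / (n_N₂/√M_N₂ + n_Cl₂/√M_Cl₂)
= (2.28/√28.02) / (2.28/√28.02 + 2.54/√70.90) = 0.4307/(0.4307 + 0.3017) = 0.5881.

0.5881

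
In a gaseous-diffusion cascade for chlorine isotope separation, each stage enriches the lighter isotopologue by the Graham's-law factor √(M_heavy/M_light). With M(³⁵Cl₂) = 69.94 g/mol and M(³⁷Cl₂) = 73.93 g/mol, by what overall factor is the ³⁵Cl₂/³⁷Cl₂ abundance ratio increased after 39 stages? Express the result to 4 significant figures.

2.950

After 39 stages the ratio has grown by (√(73.93/69.94))^39 = (73.93/69.94)^(39/2).
= 1.05705^(39/2) = 2.950.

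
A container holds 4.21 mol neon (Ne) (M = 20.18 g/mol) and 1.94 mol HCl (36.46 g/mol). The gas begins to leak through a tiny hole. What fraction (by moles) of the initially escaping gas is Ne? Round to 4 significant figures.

Effusion rate of each component ∝ n_i/√M_i (partial pressure × 1/√M).
Mole fraction of Ne in the effusate = (n_Ne/√M_Ne) / (n_Ne/√M_Ne + n_HCl/√M_HCl)
= (4.21/√20.18) / (4.21/√20.18 + 1.94/√36.46) = 0.9372/(0.9372 + 0.3213) = 0.7447.

0.7447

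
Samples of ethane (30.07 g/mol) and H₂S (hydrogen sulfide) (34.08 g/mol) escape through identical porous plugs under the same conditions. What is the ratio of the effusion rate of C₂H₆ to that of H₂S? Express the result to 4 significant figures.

From Graham's law, rate_C₂H₆/rate_H₂S = √(M_H₂S/M_C₂H₆) = √(34.08/30.07) = √1.133 = 1.065.

1.065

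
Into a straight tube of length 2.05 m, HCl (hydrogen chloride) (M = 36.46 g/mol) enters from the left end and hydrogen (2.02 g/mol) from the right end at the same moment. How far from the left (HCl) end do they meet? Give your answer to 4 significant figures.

0.3906 m

In equal time, each gas travels a distance ∝ its rate ∝ 1/√M, so d_HCl/d_H₂ = √(M_H₂/M_HCl) = √(2.02/36.46) = 0.2354.
With d_HCl + d_H₂ = 2.05 m, d_H₂ = 2.05/(1 + 0.2354) = 1.659 m.
d_HCl = 2.05 − 1.659 = 0.3906 m.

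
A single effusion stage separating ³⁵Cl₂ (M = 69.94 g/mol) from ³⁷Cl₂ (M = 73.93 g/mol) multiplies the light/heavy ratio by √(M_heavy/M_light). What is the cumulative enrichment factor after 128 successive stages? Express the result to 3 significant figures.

After 128 stages the ratio has grown by (√(73.93/69.94))^128 = (73.93/69.94)^(128/2).
= 1.05705^64 = 34.8.

34.8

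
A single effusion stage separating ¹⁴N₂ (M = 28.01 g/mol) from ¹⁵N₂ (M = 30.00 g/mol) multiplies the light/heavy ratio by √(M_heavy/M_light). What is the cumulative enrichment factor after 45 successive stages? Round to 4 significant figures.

After 45 stages the ratio has grown by (√(30.00/28.01))^45 = (30.00/28.01)^(45/2).
= 1.07105^(45/2) = 4.685.

4.685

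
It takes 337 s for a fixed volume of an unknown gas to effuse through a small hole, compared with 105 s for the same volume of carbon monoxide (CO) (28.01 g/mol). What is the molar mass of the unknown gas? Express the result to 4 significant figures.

288.5 g/mol

Using Graham's law: t_X/t_CO = √(M_X/M_CO).
337/105 = 3.210 = √(M_X/28.01)
M_X = 28.01 × 3.210² = 28.01 × 10.30 = 288.5 g/mol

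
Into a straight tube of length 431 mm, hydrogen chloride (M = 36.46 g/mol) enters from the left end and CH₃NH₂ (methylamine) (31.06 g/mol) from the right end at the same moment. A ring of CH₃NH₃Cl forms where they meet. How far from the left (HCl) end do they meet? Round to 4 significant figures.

206.9 mm

The fronts meet when d_HCl + d_CH₃NH₂ = L with d_HCl/d_CH₃NH₂ = √(M_CH₃NH₂/M_HCl) (Graham's law). Here √(M_CH₃NH₂/M_HCl) = √(31.06/36.46) = 0.9230.
With d_HCl + d_CH₃NH₂ = 431 mm, d_CH₃NH₂ = 431/(1 + 0.9230) = 224.1 mm.
d_HCl = 431 − 224.1 = 206.9 mm.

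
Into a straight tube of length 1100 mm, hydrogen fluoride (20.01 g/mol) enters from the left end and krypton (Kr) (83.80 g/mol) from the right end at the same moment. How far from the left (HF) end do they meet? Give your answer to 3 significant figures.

739 mm

The fronts meet when d_HF + d_Kr = L with d_HF/d_Kr = √(M_Kr/M_HF) (Graham's law). Here √(M_Kr/M_HF) = √(83.80/20.01) = 2.046.
With d_HF + d_Kr = 1100 mm, d_Kr = 1100/(1 + 2.046) = 361.1 mm.
d_HF = 1100 − 361.1 = 739 mm.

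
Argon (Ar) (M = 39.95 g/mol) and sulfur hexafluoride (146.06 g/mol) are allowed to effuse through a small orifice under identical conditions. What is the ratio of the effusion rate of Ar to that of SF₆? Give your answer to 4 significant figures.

1.912

Since effusion rate ∝ 1/√M, rate_Ar/rate_SF₆ = √(M_SF₆/M_Ar) = √(146.06/39.95) = √3.656 = 1.912.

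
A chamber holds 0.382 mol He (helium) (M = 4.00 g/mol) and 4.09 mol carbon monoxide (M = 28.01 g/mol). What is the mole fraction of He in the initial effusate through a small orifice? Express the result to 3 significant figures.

Effusion rate of each component ∝ n_i/√M_i (partial pressure × 1/√M).
So x_He in the escaping gas = (n_He/√M_He) / Σ(n_i/√M_i)
= (0.382/√4.00) / (0.382/√4.00 + 4.09/√28.01) = 0.1910/(0.1910 + 0.7728) = 0.198.

0.198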